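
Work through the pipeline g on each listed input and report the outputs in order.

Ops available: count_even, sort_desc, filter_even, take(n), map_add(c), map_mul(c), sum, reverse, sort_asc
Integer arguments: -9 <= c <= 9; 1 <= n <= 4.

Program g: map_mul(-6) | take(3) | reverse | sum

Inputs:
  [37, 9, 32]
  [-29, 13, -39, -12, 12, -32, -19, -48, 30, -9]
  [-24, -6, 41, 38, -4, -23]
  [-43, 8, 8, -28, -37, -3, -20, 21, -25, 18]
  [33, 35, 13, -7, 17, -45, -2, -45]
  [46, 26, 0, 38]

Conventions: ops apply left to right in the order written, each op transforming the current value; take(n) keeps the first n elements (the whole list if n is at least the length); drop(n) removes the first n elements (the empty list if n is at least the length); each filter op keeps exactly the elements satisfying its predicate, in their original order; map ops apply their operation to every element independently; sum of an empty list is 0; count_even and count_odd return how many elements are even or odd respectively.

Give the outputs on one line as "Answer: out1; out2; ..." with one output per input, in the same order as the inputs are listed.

-468; 330; -66; 162; -486; -432

Execution, op by op:
  [37, 9, 32] -> [-222, -54, -192] -> [-222, -54, -192] -> [-192, -54, -222] -> -468
  [-29, 13, -39, -12, 12, -32, -19, -48, 30, -9] -> [174, -78, 234, 72, -72, 192, 114, 288, -180, 54] -> [174, -78, 234] -> [234, -78, 174] -> 330
  [-24, -6, 41, 38, -4, -23] -> [144, 36, -246, -228, 24, 138] -> [144, 36, -246] -> [-246, 36, 144] -> -66
  [-43, 8, 8, -28, -37, -3, -20, 21, -25, 18] -> [258, -48, -48, 168, 222, 18, 120, -126, 150, -108] -> [258, -48, -48] -> [-48, -48, 258] -> 162
  [33, 35, 13, -7, 17, -45, -2, -45] -> [-198, -210, -78, 42, -102, 270, 12, 270] -> [-198, -210, -78] -> [-78, -210, -198] -> -486
  [46, 26, 0, 38] -> [-276, -156, 0, -228] -> [-276, -156, 0] -> [0, -156, -276] -> -432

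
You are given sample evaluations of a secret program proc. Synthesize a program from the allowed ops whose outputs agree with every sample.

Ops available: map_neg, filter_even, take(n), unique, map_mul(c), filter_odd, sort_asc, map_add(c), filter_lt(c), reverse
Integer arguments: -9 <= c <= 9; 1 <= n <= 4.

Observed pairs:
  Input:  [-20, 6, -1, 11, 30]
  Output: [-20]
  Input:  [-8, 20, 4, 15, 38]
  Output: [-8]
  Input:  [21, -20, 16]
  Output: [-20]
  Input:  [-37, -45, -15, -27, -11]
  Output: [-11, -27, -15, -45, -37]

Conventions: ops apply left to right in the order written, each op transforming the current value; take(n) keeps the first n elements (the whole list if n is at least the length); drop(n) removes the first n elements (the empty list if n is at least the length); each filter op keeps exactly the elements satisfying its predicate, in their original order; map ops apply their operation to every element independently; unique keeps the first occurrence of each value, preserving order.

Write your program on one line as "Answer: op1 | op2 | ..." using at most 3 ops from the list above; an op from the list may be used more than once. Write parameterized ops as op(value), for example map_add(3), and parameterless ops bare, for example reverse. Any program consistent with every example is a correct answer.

reverse | filter_lt(-4)

Check, running the answer program on each example:
  [-20, 6, -1, 11, 30] -> [30, 11, -1, 6, -20] -> [-20]
  [-8, 20, 4, 15, 38] -> [38, 15, 4, 20, -8] -> [-8]
  [21, -20, 16] -> [16, -20, 21] -> [-20]
  [-37, -45, -15, -27, -11] -> [-11, -27, -15, -45, -37] -> [-11, -27, -15, -45, -37]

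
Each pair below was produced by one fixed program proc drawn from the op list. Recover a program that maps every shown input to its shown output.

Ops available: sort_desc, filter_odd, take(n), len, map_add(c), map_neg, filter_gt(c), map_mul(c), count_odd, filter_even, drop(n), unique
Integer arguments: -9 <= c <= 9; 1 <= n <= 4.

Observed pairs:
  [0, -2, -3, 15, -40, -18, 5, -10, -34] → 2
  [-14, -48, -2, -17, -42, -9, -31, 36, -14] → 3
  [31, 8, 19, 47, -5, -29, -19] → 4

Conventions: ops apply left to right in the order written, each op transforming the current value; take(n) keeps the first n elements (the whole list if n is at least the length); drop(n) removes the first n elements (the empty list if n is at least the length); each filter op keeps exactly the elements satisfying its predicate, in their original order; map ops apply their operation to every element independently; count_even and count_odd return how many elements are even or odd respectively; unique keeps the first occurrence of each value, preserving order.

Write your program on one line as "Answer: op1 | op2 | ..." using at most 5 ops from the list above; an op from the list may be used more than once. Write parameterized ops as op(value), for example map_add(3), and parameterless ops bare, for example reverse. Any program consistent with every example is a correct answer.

drop(2) | map_mul(3) | map_add(-4) | drop(1) | count_odd

Check, running the answer program on each example:
  [0, -2, -3, 15, -40, -18, 5, -10, -34] -> [-3, 15, -40, -18, 5, -10, -34] -> [-9, 45, -120, -54, 15, -30, -102] -> [-13, 41, -124, -58, 11, -34, -106] -> [41, -124, -58, 11, -34, -106] -> 2
  [-14, -48, -2, -17, -42, -9, -31, 36, -14] -> [-2, -17, -42, -9, -31, 36, -14] -> [-6, -51, -126, -27, -93, 108, -42] -> [-10, -55, -130, -31, -97, 104, -46] -> [-55, -130, -31, -97, 104, -46] -> 3
  [31, 8, 19, 47, -5, -29, -19] -> [19, 47, -5, -29, -19] -> [57, 141, -15, -87, -57] -> [53, 137, -19, -91, -61] -> [137, -19, -91, -61] -> 4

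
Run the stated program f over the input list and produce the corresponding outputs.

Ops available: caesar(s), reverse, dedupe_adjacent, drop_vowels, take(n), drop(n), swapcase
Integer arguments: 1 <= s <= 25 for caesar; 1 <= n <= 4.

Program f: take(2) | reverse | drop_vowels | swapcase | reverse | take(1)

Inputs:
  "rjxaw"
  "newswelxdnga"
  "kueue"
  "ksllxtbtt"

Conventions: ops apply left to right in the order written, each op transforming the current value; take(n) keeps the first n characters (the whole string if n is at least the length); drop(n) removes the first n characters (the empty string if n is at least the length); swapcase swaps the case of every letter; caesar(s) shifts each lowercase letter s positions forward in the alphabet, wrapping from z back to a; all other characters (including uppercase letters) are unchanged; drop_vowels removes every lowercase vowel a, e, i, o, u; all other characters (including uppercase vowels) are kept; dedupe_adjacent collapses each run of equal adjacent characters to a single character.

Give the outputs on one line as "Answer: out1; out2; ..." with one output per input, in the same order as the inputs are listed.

"R"; "N"; "K"; "K"

Execution, op by op:
  "rjxaw" -> "rj" -> "jr" -> "jr" -> "JR" -> "RJ" -> "R"
  "newswelxdnga" -> "ne" -> "en" -> "n" -> "N" -> "N" -> "N"
  "kueue" -> "ku" -> "uk" -> "k" -> "K" -> "K" -> "K"
  "ksllxtbtt" -> "ks" -> "sk" -> "sk" -> "SK" -> "KS" -> "K"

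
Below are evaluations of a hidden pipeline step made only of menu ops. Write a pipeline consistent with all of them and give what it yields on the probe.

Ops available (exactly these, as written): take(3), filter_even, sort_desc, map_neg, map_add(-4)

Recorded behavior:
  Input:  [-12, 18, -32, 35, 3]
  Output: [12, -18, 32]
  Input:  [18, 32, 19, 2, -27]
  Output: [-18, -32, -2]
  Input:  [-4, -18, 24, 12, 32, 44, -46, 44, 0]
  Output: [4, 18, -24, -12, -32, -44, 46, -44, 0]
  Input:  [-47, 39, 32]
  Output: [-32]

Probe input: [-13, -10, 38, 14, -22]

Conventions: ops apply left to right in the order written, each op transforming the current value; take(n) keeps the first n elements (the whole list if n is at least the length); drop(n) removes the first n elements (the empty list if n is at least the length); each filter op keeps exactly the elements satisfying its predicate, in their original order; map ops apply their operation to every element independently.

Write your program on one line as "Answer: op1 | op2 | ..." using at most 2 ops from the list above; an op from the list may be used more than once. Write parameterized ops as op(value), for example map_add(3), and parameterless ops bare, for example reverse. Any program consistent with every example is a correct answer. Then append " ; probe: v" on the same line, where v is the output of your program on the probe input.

map_neg | filter_even ; probe: [10, -38, -14, 22]

Check, running the answer program on each example:
  [-12, 18, -32, 35, 3] -> [12, -18, 32, -35, -3] -> [12, -18, 32]
  [18, 32, 19, 2, -27] -> [-18, -32, -19, -2, 27] -> [-18, -32, -2]
  [-4, -18, 24, 12, 32, 44, -46, 44, 0] -> [4, 18, -24, -12, -32, -44, 46, -44, 0] -> [4, 18, -24, -12, -32, -44, 46, -44, 0]
  [-47, 39, 32] -> [47, -39, -32] -> [-32]
  probe: [-13, -10, 38, 14, -22] -> [13, 10, -38, -14, 22] -> [10, -38, -14, 22]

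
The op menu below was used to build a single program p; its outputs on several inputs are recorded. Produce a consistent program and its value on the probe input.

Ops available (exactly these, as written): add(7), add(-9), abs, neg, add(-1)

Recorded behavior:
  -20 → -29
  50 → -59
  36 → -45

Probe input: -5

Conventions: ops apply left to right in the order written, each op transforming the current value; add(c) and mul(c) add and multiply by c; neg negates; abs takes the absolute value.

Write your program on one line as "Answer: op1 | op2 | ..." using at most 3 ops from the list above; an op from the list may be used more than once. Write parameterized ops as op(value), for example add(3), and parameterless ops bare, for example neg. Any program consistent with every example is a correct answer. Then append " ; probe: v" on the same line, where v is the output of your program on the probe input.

abs | neg | add(-9) ; probe: -14

Check, running the answer program on each example:
  -20 -> 20 -> -20 -> -29
  50 -> 50 -> -50 -> -59
  36 -> 36 -> -36 -> -45
  probe: -5 -> 5 -> -5 -> -14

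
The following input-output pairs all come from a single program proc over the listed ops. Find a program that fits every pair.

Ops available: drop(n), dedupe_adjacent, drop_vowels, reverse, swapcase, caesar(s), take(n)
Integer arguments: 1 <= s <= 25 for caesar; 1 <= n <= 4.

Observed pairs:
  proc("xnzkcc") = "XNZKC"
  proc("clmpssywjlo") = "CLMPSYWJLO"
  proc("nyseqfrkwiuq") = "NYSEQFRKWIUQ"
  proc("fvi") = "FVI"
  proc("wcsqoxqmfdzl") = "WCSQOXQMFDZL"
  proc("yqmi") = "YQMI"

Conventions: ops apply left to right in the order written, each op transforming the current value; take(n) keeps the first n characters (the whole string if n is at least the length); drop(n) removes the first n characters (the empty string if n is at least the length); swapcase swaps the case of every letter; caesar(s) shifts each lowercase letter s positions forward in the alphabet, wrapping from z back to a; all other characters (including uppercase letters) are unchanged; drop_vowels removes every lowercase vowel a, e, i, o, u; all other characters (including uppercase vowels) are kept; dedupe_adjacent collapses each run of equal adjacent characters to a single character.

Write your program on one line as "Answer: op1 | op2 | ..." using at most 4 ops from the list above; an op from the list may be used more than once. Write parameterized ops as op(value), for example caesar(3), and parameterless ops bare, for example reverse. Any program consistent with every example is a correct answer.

reverse | swapcase | reverse | dedupe_adjacent

Check, running the answer program on each example:
  "xnzkcc" -> "cckznx" -> "CCKZNX" -> "XNZKCC" -> "XNZKC"
  "clmpssywjlo" -> "oljwysspmlc" -> "OLJWYSSPMLC" -> "CLMPSSYWJLO" -> "CLMPSYWJLO"
  "nyseqfrkwiuq" -> "quiwkrfqesyn" -> "QUIWKRFQESYN" -> "NYSEQFRKWIUQ" -> "NYSEQFRKWIUQ"
  "fvi" -> "ivf" -> "IVF" -> "FVI" -> "FVI"
  "wcsqoxqmfdzl" -> "lzdfmqxoqscw" -> "LZDFMQXOQSCW" -> "WCSQOXQMFDZL" -> "WCSQOXQMFDZL"
  "yqmi" -> "imqy" -> "IMQY" -> "YQMI" -> "YQMI"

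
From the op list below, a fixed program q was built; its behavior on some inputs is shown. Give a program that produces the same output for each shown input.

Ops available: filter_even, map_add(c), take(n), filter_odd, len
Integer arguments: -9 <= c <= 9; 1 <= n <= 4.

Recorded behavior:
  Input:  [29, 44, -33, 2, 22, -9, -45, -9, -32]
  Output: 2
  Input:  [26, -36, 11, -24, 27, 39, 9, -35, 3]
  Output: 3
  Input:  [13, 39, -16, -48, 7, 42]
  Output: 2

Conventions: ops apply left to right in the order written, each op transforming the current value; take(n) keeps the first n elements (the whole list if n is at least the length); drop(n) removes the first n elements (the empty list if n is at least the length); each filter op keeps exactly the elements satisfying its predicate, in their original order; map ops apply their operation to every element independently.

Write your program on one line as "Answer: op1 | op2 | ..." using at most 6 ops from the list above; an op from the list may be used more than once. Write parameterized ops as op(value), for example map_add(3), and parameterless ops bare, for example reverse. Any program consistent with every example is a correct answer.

map_add(-6) | take(4) | filter_even | map_add(-3) | len

Check, running the answer program on each example:
  [29, 44, -33, 2, 22, -9, -45, -9, -32] -> [23, 38, -39, -4, 16, -15, -51, -15, -38] -> [23, 38, -39, -4] -> [38, -4] -> [35, -7] -> 2
  [26, -36, 11, -24, 27, 39, 9, -35, 3] -> [20, -42, 5, -30, 21, 33, 3, -41, -3] -> [20, -42, 5, -30] -> [20, -42, -30] -> [17, -45, -33] -> 3
  [13, 39, -16, -48, 7, 42] -> [7, 33, -22, -54, 1, 36] -> [7, 33, -22, -54] -> [-22, -54] -> [-25, -57] -> 2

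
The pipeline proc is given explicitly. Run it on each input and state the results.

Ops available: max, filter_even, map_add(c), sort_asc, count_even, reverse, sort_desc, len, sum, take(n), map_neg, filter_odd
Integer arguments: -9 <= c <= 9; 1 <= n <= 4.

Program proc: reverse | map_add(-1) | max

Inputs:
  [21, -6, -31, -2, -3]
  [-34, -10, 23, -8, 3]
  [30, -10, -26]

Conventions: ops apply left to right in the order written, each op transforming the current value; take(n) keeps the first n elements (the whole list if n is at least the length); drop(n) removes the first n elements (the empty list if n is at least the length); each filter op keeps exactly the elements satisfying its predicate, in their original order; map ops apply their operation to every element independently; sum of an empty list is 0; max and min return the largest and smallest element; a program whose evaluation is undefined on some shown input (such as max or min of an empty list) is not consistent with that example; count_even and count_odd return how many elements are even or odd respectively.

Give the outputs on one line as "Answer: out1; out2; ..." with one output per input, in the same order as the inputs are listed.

Execution, op by op:
  [21, -6, -31, -2, -3] -> [-3, -2, -31, -6, 21] -> [-4, -3, -32, -7, 20] -> 20
  [-34, -10, 23, -8, 3] -> [3, -8, 23, -10, -34] -> [2, -9, 22, -11, -35] -> 22
  [30, -10, -26] -> [-26, -10, 30] -> [-27, -11, 29] -> 29

20; 22; 29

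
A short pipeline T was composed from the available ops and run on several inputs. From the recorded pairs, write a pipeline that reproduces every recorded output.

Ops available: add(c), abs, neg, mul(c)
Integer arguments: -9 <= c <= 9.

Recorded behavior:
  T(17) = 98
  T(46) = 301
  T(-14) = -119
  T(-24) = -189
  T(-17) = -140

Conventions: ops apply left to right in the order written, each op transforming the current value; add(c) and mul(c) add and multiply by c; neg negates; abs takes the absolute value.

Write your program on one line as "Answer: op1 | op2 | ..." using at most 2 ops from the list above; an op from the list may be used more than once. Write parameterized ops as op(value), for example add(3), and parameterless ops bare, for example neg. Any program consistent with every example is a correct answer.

add(-3) | mul(7)

Check, running the answer program on each example:
  17 -> 14 -> 98
  46 -> 43 -> 301
  -14 -> -17 -> -119
  -24 -> -27 -> -189
  -17 -> -20 -> -140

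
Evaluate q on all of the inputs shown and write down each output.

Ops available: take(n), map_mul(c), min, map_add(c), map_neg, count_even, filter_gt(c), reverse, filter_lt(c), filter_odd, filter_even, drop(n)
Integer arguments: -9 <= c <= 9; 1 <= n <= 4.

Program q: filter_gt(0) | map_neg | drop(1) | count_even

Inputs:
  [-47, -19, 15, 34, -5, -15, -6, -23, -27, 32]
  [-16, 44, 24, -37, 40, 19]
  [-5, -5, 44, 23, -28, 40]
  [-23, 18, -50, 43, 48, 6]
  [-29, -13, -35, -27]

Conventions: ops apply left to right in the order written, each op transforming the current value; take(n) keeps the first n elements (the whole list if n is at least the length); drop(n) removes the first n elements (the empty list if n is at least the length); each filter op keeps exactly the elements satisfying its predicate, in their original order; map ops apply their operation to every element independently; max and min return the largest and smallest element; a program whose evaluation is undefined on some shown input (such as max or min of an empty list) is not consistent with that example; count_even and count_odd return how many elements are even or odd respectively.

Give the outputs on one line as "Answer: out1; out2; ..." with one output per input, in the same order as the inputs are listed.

2; 2; 1; 2; 0

Execution, op by op:
  [-47, -19, 15, 34, -5, -15, -6, -23, -27, 32] -> [15, 34, 32] -> [-15, -34, -32] -> [-34, -32] -> 2
  [-16, 44, 24, -37, 40, 19] -> [44, 24, 40, 19] -> [-44, -24, -40, -19] -> [-24, -40, -19] -> 2
  [-5, -5, 44, 23, -28, 40] -> [44, 23, 40] -> [-44, -23, -40] -> [-23, -40] -> 1
  [-23, 18, -50, 43, 48, 6] -> [18, 43, 48, 6] -> [-18, -43, -48, -6] -> [-43, -48, -6] -> 2
  [-29, -13, -35, -27] -> [] -> [] -> [] -> 0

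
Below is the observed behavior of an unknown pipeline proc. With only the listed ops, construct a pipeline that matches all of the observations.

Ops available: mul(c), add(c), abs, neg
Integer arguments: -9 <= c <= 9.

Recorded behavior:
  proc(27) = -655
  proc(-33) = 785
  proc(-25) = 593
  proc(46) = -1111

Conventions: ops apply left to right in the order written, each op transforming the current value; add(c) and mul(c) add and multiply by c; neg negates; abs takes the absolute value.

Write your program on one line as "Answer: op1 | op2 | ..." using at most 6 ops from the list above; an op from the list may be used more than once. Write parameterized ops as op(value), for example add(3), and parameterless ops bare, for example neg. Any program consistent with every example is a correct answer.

mul(-1) | mul(-6) | neg | mul(4) | add(-7)

Check, running the answer program on each example:
  27 -> -27 -> 162 -> -162 -> -648 -> -655
  -33 -> 33 -> -198 -> 198 -> 792 -> 785
  -25 -> 25 -> -150 -> 150 -> 600 -> 593
  46 -> -46 -> 276 -> -276 -> -1104 -> -1111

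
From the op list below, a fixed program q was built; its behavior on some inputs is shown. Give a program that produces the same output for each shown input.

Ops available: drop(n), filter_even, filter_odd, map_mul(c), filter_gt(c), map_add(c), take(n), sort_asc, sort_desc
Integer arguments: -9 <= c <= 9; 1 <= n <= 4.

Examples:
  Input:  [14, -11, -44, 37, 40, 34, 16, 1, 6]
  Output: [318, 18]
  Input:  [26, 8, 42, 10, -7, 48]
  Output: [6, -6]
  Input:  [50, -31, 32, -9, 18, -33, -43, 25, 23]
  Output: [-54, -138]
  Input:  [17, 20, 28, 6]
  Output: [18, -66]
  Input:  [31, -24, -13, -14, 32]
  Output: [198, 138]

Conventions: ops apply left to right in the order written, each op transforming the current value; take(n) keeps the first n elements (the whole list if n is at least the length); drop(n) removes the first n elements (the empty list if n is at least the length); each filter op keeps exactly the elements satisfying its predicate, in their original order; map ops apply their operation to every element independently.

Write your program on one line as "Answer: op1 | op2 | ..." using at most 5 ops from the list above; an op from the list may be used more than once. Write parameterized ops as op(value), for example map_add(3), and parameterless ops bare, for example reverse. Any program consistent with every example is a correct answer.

filter_even | map_add(-9) | sort_asc | map_mul(-6) | take(2)

Check, running the answer program on each example:
  [14, -11, -44, 37, 40, 34, 16, 1, 6] -> [14, -44, 40, 34, 16, 6] -> [5, -53, 31, 25, 7, -3] -> [-53, -3, 5, 7, 25, 31] -> [318, 18, -30, -42, -150, -186] -> [318, 18]
  [26, 8, 42, 10, -7, 48] -> [26, 8, 42, 10, 48] -> [17, -1, 33, 1, 39] -> [-1, 1, 17, 33, 39] -> [6, -6, -102, -198, -234] -> [6, -6]
  [50, -31, 32, -9, 18, -33, -43, 25, 23] -> [50, 32, 18] -> [41, 23, 9] -> [9, 23, 41] -> [-54, -138, -246] -> [-54, -138]
  [17, 20, 28, 6] -> [20, 28, 6] -> [11, 19, -3] -> [-3, 11, 19] -> [18, -66, -114] -> [18, -66]
  [31, -24, -13, -14, 32] -> [-24, -14, 32] -> [-33, -23, 23] -> [-33, -23, 23] -> [198, 138, -138] -> [198, 138]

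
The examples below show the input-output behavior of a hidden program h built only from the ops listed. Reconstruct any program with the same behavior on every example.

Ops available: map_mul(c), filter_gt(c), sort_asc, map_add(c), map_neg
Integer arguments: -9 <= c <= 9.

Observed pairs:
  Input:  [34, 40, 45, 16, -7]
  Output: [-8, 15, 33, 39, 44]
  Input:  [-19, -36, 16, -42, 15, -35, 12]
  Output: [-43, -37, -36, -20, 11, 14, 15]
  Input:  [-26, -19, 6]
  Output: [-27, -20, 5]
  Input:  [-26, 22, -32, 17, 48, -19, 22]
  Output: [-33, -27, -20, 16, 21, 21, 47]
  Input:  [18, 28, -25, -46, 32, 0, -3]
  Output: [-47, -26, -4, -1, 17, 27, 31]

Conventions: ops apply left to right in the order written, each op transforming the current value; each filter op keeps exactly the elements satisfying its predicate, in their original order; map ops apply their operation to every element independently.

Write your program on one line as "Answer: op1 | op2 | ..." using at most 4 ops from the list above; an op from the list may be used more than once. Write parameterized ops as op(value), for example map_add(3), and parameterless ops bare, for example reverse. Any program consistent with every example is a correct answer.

map_add(-5) | sort_asc | map_add(6) | map_add(-2)

Check, running the answer program on each example:
  [34, 40, 45, 16, -7] -> [29, 35, 40, 11, -12] -> [-12, 11, 29, 35, 40] -> [-6, 17, 35, 41, 46] -> [-8, 15, 33, 39, 44]
  [-19, -36, 16, -42, 15, -35, 12] -> [-24, -41, 11, -47, 10, -40, 7] -> [-47, -41, -40, -24, 7, 10, 11] -> [-41, -35, -34, -18, 13, 16, 17] -> [-43, -37, -36, -20, 11, 14, 15]
  [-26, -19, 6] -> [-31, -24, 1] -> [-31, -24, 1] -> [-25, -18, 7] -> [-27, -20, 5]
  [-26, 22, -32, 17, 48, -19, 22] -> [-31, 17, -37, 12, 43, -24, 17] -> [-37, -31, -24, 12, 17, 17, 43] -> [-31, -25, -18, 18, 23, 23, 49] -> [-33, -27, -20, 16, 21, 21, 47]
  [18, 28, -25, -46, 32, 0, -3] -> [13, 23, -30, -51, 27, -5, -8] -> [-51, -30, -8, -5, 13, 23, 27] -> [-45, -24, -2, 1, 19, 29, 33] -> [-47, -26, -4, -1, 17, 27, 31]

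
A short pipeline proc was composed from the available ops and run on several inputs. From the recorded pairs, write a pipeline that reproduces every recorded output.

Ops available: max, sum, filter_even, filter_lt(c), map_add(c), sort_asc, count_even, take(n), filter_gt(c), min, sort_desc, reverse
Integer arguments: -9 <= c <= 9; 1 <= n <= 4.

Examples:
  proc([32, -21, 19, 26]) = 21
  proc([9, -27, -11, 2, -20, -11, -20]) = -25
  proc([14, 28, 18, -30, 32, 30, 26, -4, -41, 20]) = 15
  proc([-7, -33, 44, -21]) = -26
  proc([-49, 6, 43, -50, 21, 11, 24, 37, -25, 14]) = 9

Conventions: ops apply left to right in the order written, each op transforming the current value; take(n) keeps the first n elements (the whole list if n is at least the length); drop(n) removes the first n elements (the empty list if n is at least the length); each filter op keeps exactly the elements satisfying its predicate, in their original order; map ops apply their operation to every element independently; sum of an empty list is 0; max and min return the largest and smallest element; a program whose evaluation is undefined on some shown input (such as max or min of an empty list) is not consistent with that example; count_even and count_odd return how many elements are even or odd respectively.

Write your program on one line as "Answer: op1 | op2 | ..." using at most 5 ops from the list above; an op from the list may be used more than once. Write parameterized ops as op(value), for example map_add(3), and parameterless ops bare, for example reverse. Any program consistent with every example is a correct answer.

reverse | take(1) | map_add(-5) | sum

Check, running the answer program on each example:
  [32, -21, 19, 26] -> [26, 19, -21, 32] -> [26] -> [21] -> 21
  [9, -27, -11, 2, -20, -11, -20] -> [-20, -11, -20, 2, -11, -27, 9] -> [-20] -> [-25] -> -25
  [14, 28, 18, -30, 32, 30, 26, -4, -41, 20] -> [20, -41, -4, 26, 30, 32, -30, 18, 28, 14] -> [20] -> [15] -> 15
  [-7, -33, 44, -21] -> [-21, 44, -33, -7] -> [-21] -> [-26] -> -26
  [-49, 6, 43, -50, 21, 11, 24, 37, -25, 14] -> [14, -25, 37, 24, 11, 21, -50, 43, 6, -49] -> [14] -> [9] -> 9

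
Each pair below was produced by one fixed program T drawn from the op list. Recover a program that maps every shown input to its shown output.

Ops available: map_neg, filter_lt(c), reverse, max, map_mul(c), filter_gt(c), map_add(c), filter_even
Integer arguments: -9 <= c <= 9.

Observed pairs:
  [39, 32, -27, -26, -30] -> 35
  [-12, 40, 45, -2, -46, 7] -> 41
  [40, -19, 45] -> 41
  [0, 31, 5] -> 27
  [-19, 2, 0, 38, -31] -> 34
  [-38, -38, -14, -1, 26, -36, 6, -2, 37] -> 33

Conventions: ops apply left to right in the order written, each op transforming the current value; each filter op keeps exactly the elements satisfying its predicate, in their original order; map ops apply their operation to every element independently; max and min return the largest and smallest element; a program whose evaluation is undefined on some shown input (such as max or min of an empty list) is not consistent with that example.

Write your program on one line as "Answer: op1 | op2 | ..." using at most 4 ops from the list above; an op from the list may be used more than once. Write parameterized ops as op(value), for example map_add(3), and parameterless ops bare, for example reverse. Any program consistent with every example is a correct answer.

reverse | map_add(-4) | max

Check, running the answer program on each example:
  [39, 32, -27, -26, -30] -> [-30, -26, -27, 32, 39] -> [-34, -30, -31, 28, 35] -> 35
  [-12, 40, 45, -2, -46, 7] -> [7, -46, -2, 45, 40, -12] -> [3, -50, -6, 41, 36, -16] -> 41
  [40, -19, 45] -> [45, -19, 40] -> [41, -23, 36] -> 41
  [0, 31, 5] -> [5, 31, 0] -> [1, 27, -4] -> 27
  [-19, 2, 0, 38, -31] -> [-31, 38, 0, 2, -19] -> [-35, 34, -4, -2, -23] -> 34
  [-38, -38, -14, -1, 26, -36, 6, -2, 37] -> [37, -2, 6, -36, 26, -1, -14, -38, -38] -> [33, -6, 2, -40, 22, -5, -18, -42, -42] -> 33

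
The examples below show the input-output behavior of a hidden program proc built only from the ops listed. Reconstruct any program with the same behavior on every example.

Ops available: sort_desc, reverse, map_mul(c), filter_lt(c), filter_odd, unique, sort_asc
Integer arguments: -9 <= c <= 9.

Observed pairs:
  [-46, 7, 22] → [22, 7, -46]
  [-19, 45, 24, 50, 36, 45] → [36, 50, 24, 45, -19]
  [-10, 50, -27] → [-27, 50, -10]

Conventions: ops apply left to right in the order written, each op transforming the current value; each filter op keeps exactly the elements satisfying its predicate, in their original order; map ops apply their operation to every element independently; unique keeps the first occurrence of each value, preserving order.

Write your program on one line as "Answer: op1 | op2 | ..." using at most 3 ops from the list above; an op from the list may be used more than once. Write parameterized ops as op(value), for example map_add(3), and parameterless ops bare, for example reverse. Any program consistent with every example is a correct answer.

unique | reverse

Check, running the answer program on each example:
  [-46, 7, 22] -> [-46, 7, 22] -> [22, 7, -46]
  [-19, 45, 24, 50, 36, 45] -> [-19, 45, 24, 50, 36] -> [36, 50, 24, 45, -19]
  [-10, 50, -27] -> [-10, 50, -27] -> [-27, 50, -10]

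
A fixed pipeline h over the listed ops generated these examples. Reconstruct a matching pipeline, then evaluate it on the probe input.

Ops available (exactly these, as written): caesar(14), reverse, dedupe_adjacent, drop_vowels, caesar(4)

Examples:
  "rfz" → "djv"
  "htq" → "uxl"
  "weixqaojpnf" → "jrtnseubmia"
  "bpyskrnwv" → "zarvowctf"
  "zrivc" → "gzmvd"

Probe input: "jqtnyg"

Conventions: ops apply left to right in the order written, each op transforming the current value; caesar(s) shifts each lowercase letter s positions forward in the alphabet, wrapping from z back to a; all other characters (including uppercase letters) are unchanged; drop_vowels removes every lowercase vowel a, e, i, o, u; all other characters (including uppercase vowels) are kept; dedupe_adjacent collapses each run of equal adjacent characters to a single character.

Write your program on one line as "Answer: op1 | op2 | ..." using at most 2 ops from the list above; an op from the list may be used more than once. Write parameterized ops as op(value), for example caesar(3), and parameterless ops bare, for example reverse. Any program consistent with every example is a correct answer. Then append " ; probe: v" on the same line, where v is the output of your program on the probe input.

reverse | caesar(4) ; probe: "kcrxun"

Check, running the answer program on each example:
  "rfz" -> "zfr" -> "djv"
  "htq" -> "qth" -> "uxl"
  "weixqaojpnf" -> "fnpjoaqxiew" -> "jrtnseubmia"
  "bpyskrnwv" -> "vwnrksypb" -> "zarvowctf"
  "zrivc" -> "cvirz" -> "gzmvd"
  probe: "jqtnyg" -> "gyntqj" -> "kcrxun"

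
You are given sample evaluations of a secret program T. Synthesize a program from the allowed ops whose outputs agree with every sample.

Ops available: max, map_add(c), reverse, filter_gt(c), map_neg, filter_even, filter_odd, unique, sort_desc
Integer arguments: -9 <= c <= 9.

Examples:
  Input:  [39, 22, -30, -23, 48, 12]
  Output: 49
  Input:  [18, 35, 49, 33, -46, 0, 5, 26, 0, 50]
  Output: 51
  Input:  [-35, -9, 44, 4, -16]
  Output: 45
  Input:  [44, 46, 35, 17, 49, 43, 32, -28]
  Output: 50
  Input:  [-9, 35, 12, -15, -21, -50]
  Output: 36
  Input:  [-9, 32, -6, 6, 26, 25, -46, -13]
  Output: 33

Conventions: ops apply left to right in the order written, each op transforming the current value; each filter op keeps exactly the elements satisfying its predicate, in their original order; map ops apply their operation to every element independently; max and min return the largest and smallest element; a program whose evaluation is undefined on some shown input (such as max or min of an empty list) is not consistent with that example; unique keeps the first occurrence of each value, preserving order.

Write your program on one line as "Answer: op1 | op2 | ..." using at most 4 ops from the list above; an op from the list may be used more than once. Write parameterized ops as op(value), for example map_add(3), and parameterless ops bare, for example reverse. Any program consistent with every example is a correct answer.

sort_desc | filter_gt(0) | map_add(1) | max

Check, running the answer program on each example:
  [39, 22, -30, -23, 48, 12] -> [48, 39, 22, 12, -23, -30] -> [48, 39, 22, 12] -> [49, 40, 23, 13] -> 49
  [18, 35, 49, 33, -46, 0, 5, 26, 0, 50] -> [50, 49, 35, 33, 26, 18, 5, 0, 0, -46] -> [50, 49, 35, 33, 26, 18, 5] -> [51, 50, 36, 34, 27, 19, 6] -> 51
  [-35, -9, 44, 4, -16] -> [44, 4, -9, -16, -35] -> [44, 4] -> [45, 5] -> 45
  [44, 46, 35, 17, 49, 43, 32, -28] -> [49, 46, 44, 43, 35, 32, 17, -28] -> [49, 46, 44, 43, 35, 32, 17] -> [50, 47, 45, 44, 36, 33, 18] -> 50
  [-9, 35, 12, -15, -21, -50] -> [35, 12, -9, -15, -21, -50] -> [35, 12] -> [36, 13] -> 36
  [-9, 32, -6, 6, 26, 25, -46, -13] -> [32, 26, 25, 6, -6, -9, -13, -46] -> [32, 26, 25, 6] -> [33, 27, 26, 7] -> 33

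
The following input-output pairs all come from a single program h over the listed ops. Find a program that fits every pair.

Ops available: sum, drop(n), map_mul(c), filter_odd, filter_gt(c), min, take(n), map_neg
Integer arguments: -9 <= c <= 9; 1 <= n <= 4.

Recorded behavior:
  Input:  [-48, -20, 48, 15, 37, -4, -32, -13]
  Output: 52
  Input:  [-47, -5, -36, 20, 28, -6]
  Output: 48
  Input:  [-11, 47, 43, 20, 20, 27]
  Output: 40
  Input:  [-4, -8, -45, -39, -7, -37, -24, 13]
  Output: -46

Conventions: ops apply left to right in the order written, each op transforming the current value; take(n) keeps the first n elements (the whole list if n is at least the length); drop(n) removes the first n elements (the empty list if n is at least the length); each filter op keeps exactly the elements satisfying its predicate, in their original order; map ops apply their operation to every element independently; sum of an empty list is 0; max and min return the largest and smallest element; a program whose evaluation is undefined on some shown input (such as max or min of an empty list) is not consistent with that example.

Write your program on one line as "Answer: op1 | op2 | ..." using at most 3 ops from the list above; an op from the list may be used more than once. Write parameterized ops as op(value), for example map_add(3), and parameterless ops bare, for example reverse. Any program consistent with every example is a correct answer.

drop(3) | take(2) | sum

Check, running the answer program on each example:
  [-48, -20, 48, 15, 37, -4, -32, -13] -> [15, 37, -4, -32, -13] -> [15, 37] -> 52
  [-47, -5, -36, 20, 28, -6] -> [20, 28, -6] -> [20, 28] -> 48
  [-11, 47, 43, 20, 20, 27] -> [20, 20, 27] -> [20, 20] -> 40
  [-4, -8, -45, -39, -7, -37, -24, 13] -> [-39, -7, -37, -24, 13] -> [-39, -7] -> -46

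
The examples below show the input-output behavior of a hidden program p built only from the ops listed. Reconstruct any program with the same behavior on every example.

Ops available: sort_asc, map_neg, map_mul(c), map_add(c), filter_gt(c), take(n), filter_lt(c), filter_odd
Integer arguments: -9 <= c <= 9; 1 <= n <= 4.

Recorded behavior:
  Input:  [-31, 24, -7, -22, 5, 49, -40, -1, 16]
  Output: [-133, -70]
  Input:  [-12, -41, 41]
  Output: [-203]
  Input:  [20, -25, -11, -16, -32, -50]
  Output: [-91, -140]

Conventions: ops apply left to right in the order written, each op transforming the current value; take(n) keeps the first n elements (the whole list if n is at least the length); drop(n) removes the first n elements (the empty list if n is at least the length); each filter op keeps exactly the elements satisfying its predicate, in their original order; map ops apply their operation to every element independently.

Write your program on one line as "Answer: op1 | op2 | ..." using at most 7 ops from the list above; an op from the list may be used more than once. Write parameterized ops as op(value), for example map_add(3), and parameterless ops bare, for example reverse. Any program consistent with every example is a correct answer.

map_add(6) | map_add(8) | filter_lt(-3) | map_add(-2) | map_mul(7) | take(2)

Check, running the answer program on each example:
  [-31, 24, -7, -22, 5, 49, -40, -1, 16] -> [-25, 30, -1, -16, 11, 55, -34, 5, 22] -> [-17, 38, 7, -8, 19, 63, -26, 13, 30] -> [-17, -8, -26] -> [-19, -10, -28] -> [-133, -70, -196] -> [-133, -70]
  [-12, -41, 41] -> [-6, -35, 47] -> [2, -27, 55] -> [-27] -> [-29] -> [-203] -> [-203]
  [20, -25, -11, -16, -32, -50] -> [26, -19, -5, -10, -26, -44] -> [34, -11, 3, -2, -18, -36] -> [-11, -18, -36] -> [-13, -20, -38] -> [-91, -140, -266] -> [-91, -140]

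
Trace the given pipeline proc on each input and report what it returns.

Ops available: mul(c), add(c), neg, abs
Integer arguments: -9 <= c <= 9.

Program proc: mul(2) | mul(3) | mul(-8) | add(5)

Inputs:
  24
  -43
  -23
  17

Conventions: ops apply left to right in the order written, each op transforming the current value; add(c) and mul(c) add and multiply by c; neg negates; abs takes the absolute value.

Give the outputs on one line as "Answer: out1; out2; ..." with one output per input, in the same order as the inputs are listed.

Execution, op by op:
  24 -> 48 -> 144 -> -1152 -> -1147
  -43 -> -86 -> -258 -> 2064 -> 2069
  -23 -> -46 -> -138 -> 1104 -> 1109
  17 -> 34 -> 102 -> -816 -> -811

-1147; 2069; 1109; -811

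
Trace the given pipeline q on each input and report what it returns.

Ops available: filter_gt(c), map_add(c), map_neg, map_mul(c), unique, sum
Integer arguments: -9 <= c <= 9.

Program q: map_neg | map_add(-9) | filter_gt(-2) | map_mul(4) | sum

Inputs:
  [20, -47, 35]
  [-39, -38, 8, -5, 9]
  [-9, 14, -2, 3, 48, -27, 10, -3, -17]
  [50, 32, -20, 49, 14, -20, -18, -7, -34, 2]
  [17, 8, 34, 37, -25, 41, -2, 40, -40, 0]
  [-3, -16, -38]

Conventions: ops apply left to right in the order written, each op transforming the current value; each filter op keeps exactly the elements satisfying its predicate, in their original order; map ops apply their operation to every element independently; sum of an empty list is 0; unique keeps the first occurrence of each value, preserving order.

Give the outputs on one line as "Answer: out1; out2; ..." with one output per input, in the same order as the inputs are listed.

152; 236; 104; 224; 188; 144

Execution, op by op:
  [20, -47, 35] -> [-20, 47, -35] -> [-29, 38, -44] -> [38] -> [152] -> 152
  [-39, -38, 8, -5, 9] -> [39, 38, -8, 5, -9] -> [30, 29, -17, -4, -18] -> [30, 29] -> [120, 116] -> 236
  [-9, 14, -2, 3, 48, -27, 10, -3, -17] -> [9, -14, 2, -3, -48, 27, -10, 3, 17] -> [0, -23, -7, -12, -57, 18, -19, -6, 8] -> [0, 18, 8] -> [0, 72, 32] -> 104
  [50, 32, -20, 49, 14, -20, -18, -7, -34, 2] -> [-50, -32, 20, -49, -14, 20, 18, 7, 34, -2] -> [-59, -41, 11, -58, -23, 11, 9, -2, 25, -11] -> [11, 11, 9, 25] -> [44, 44, 36, 100] -> 224
  [17, 8, 34, 37, -25, 41, -2, 40, -40, 0] -> [-17, -8, -34, -37, 25, -41, 2, -40, 40, 0] -> [-26, -17, -43, -46, 16, -50, -7, -49, 31, -9] -> [16, 31] -> [64, 124] -> 188
  [-3, -16, -38] -> [3, 16, 38] -> [-6, 7, 29] -> [7, 29] -> [28, 116] -> 144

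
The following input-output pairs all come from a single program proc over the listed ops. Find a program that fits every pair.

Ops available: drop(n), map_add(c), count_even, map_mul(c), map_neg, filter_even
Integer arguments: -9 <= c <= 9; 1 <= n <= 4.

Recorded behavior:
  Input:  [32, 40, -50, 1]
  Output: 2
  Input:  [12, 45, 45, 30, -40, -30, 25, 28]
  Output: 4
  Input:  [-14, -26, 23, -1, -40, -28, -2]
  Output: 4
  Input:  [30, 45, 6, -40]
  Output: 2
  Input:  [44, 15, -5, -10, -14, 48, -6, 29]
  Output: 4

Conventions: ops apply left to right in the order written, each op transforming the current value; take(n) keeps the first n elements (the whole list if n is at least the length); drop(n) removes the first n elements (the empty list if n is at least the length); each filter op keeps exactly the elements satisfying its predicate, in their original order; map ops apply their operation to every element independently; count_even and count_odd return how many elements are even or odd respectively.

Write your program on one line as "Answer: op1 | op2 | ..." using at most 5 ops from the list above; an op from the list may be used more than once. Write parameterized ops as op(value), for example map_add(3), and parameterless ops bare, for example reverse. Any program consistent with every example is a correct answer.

drop(1) | map_mul(-3) | filter_even | count_even

Check, running the answer program on each example:
  [32, 40, -50, 1] -> [40, -50, 1] -> [-120, 150, -3] -> [-120, 150] -> 2
  [12, 45, 45, 30, -40, -30, 25, 28] -> [45, 45, 30, -40, -30, 25, 28] -> [-135, -135, -90, 120, 90, -75, -84] -> [-90, 120, 90, -84] -> 4
  [-14, -26, 23, -1, -40, -28, -2] -> [-26, 23, -1, -40, -28, -2] -> [78, -69, 3, 120, 84, 6] -> [78, 120, 84, 6] -> 4
  [30, 45, 6, -40] -> [45, 6, -40] -> [-135, -18, 120] -> [-18, 120] -> 2
  [44, 15, -5, -10, -14, 48, -6, 29] -> [15, -5, -10, -14, 48, -6, 29] -> [-45, 15, 30, 42, -144, 18, -87] -> [30, 42, -144, 18] -> 4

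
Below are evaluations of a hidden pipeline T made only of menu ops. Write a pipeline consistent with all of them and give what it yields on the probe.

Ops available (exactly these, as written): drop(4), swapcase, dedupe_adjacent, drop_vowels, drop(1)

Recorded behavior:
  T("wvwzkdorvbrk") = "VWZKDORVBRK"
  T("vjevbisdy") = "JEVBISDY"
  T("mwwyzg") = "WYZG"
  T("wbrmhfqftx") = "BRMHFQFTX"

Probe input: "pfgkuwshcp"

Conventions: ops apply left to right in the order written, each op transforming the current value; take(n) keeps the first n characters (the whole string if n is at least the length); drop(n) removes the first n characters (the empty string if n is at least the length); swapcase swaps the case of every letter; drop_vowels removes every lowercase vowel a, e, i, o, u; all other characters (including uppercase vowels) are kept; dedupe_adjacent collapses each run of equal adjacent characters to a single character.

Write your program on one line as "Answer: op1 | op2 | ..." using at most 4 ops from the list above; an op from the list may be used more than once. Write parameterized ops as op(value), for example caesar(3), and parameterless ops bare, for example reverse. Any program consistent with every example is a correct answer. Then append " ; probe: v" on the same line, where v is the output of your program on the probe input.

dedupe_adjacent | drop(1) | swapcase ; probe: "FGKUWSHCP"

Check, running the answer program on each example:
  "wvwzkdorvbrk" -> "wvwzkdorvbrk" -> "vwzkdorvbrk" -> "VWZKDORVBRK"
  "vjevbisdy" -> "vjevbisdy" -> "jevbisdy" -> "JEVBISDY"
  "mwwyzg" -> "mwyzg" -> "wyzg" -> "WYZG"
  "wbrmhfqftx" -> "wbrmhfqftx" -> "brmhfqftx" -> "BRMHFQFTX"
  probe: "pfgkuwshcp" -> "pfgkuwshcp" -> "fgkuwshcp" -> "FGKUWSHCP"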